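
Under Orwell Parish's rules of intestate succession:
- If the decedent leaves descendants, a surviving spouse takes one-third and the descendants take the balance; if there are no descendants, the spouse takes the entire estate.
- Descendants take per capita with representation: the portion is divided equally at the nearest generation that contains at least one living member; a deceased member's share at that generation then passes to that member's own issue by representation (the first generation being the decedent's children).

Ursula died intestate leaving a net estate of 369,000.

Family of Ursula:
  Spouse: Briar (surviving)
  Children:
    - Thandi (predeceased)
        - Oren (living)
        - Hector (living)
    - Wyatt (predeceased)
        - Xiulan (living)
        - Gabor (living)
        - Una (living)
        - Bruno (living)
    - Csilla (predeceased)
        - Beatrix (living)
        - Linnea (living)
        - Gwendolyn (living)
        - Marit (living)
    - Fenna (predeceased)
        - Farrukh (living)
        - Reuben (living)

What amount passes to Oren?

Briar takes one-third of 369,000 = 123,000. The remaining 246,000 passes to the descendants.
No child survives, so the initial division is made at the grandchildren's generation.
The descendants' portion (246,000) is divided into 12 shares of 20,500: Oren, Hector, Xiulan, Gabor, Una, Bruno, Beatrix, Linnea, Gwendolyn, Marit, Farrukh, and Reuben each take 20,500.

Oren receives 20,500.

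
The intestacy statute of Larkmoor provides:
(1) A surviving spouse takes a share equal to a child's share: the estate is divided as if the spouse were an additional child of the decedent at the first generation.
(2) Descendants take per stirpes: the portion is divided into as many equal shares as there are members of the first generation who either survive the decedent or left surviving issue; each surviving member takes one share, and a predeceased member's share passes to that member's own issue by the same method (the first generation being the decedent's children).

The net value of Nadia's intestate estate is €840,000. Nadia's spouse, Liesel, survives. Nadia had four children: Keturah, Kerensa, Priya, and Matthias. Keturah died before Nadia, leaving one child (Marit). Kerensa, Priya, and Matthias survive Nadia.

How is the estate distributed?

The spouse counts as an additional share at the children's level, so there are 5 primary shares of €168,000. Liesel takes one such share (€168,000).
The children's combined portion (€672,000) is divided into 4 shares of €168,000: Kerensa, Priya, and Matthias each take €168,000; Keturah's €168,000 share passes to Keturah's issue.
Keturah's share (€168,000) passes entirely to Marit.

Liesel: €168,000; Marit: €168,000; Kerensa: €168,000; Priya: €168,000; Matthias: €168,000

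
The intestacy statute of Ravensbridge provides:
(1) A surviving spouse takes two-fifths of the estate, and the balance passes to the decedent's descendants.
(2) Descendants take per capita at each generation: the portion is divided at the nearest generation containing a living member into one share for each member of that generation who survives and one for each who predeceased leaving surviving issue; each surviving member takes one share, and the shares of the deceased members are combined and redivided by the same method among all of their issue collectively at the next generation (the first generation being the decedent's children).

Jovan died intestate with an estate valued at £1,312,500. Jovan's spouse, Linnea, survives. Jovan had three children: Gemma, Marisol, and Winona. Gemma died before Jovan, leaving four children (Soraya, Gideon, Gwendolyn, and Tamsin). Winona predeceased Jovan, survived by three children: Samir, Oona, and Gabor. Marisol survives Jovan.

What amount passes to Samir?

Linnea takes two-fifths of £1,312,500 = £525,000. The remaining £787,500 passes to the descendants.
The descendants' portion (£787,500) is divided at the children's generation into 3 shares of £262,500. Marisol takes £262,500. The 2 shares of the deceased (Gemma and Winona) are combined into a pool of £525,000.
That pool (£525,000) is divided at the grandchildren's generation equally among Soraya, Gideon, Gwendolyn, Tamsin, Samir, Oona, and Gabor: £75,000 each.

Samir receives £75,000.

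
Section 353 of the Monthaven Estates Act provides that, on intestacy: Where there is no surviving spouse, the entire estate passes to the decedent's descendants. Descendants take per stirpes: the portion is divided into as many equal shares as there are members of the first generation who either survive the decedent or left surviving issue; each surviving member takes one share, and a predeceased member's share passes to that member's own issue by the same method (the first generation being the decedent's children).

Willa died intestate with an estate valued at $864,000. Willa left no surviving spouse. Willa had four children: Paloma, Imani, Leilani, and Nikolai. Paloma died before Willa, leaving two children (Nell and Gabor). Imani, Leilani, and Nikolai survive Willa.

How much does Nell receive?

The entire $864,000 passes to the descendants.
That amount ($864,000) is divided into 4 shares of $216,000: Imani, Leilani, and Nikolai each take $216,000; Paloma's $216,000 share passes to Paloma's issue.
Paloma's share ($216,000) is divided into 2 shares of $108,000: Nell and Gabor each take $108,000.

Nell receives $108,000.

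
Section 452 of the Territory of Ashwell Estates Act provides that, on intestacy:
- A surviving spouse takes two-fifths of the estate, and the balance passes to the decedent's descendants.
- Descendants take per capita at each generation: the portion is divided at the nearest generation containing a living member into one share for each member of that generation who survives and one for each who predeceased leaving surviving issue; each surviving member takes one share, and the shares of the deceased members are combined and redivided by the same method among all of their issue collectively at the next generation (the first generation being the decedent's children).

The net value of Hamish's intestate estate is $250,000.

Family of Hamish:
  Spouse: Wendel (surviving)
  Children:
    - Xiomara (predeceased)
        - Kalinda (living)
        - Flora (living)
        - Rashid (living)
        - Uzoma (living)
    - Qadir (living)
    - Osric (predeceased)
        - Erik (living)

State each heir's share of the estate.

Wendel: $100,000; Kalinda: $20,000; Flora: $20,000; Rashid: $20,000; Uzoma: $20,000; Qadir: $50,000; Erik: $20,000

Wendel takes two-fifths of $250,000 = $100,000. The remaining $150,000 passes to the descendants.
The descendants' portion ($150,000) is divided at the children's generation into 3 shares of $50,000. Qadir takes $50,000. The 2 shares of the deceased (Xiomara and Osric) are combined into a pool of $100,000.
That pool ($100,000) is divided at the grandchildren's generation equally among Kalinda, Flora, Rashid, Uzoma, and Erik: $20,000 each.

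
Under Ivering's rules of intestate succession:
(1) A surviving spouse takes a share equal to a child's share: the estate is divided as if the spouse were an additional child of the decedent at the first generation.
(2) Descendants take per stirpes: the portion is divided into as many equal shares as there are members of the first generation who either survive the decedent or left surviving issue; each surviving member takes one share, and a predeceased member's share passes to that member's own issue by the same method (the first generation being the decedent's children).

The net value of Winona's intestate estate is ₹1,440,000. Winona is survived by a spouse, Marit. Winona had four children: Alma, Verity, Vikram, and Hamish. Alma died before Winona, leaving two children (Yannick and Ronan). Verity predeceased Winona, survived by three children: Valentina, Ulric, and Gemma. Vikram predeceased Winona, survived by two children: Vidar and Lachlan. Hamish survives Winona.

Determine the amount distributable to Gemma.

The spouse counts as an additional share at the children's level, so there are 5 primary shares of ₹288,000. Marit takes one such share (₹288,000).
The children's combined portion (₹1,152,000) is divided into 4 shares of ₹288,000: Hamish takes ₹288,000; Alma's ₹288,000 share passes to Alma's issue; Verity's ₹288,000 share passes to Verity's issue; Vikram's ₹288,000 share passes to Vikram's issue.
Alma's share (₹288,000) is divided into 2 shares of ₹144,000: Yannick and Ronan each take ₹144,000.
Verity's share (₹288,000) is divided into 3 shares of ₹96,000: Valentina, Ulric, and Gemma each take ₹96,000.
Vikram's share (₹288,000) is divided into 2 shares of ₹144,000: Vidar and Lachlan each take ₹144,000.

Gemma receives ₹96,000.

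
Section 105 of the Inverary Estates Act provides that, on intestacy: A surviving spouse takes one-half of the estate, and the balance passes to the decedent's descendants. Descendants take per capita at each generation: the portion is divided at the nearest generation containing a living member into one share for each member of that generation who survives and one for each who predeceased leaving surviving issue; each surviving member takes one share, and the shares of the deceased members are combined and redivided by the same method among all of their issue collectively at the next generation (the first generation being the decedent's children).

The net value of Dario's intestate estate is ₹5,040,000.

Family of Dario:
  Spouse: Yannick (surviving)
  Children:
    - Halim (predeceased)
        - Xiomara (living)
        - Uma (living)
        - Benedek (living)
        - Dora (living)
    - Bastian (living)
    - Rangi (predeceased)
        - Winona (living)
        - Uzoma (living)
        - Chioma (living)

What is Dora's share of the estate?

Dora receives ₹240,000.

Yannick takes one-half of ₹5,040,000 = ₹2,520,000. The remaining ₹2,520,000 passes to the descendants.
The descendants' portion (₹2,520,000) is divided at the children's generation into 3 shares of ₹840,000. Bastian takes ₹840,000. The 2 shares of the deceased (Halim and Rangi) are combined into a pool of ₹1,680,000.
That pool (₹1,680,000) is divided at the grandchildren's generation equally among Xiomara, Uma, Benedek, Dora, Winona, Uzoma, and Chioma: ₹240,000 each.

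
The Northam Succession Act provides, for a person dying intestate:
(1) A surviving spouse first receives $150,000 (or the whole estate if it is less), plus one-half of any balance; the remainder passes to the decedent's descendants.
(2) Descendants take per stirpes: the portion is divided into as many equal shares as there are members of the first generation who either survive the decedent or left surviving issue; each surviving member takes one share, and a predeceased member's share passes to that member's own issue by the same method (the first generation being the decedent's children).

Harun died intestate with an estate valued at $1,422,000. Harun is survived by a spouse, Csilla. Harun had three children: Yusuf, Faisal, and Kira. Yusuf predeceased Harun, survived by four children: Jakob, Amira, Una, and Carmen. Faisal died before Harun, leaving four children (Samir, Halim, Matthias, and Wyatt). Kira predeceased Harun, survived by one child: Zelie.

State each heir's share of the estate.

Csilla: $786,000; Jakob: $53,000; Amira: $53,000; Una: $53,000; Carmen: $53,000; Samir: $53,000; Halim: $53,000; Matthias: $53,000; Wyatt: $53,000; Zelie: $212,000

Csilla first takes $150,000, leaving a balance of $1,272,000. Csilla then takes one-half of the balance ($636,000), for a total of $786,000. The remaining $636,000 passes to the descendants.
The descendants' portion ($636,000) is divided into 3 shares of $212,000: Yusuf's $212,000 share passes to Yusuf's issue; Faisal's $212,000 share passes to Faisal's issue; Kira's $212,000 share passes to Kira's issue.
Yusuf's share ($212,000) is divided into 4 shares of $53,000: Jakob, Amira, Una, and Carmen each take $53,000.
Faisal's share ($212,000) is divided into 4 shares of $53,000: Samir, Halim, Matthias, and Wyatt each take $53,000.
Kira's share ($212,000) passes entirely to Zelie.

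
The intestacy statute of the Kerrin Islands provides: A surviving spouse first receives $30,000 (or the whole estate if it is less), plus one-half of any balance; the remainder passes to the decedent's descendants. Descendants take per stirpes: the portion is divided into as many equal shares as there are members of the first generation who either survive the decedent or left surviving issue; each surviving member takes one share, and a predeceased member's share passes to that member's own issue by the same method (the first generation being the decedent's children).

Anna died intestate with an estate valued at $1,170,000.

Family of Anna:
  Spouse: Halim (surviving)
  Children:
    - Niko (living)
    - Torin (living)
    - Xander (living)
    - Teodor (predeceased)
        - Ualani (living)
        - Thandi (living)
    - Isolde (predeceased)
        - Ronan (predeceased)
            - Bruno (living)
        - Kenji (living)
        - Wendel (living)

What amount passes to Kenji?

Halim first takes $30,000, leaving a balance of $1,140,000. Halim then takes one-half of the balance ($570,000), for a total of $600,000. The remaining $570,000 passes to the descendants.
The descendants' portion ($570,000) is divided into 5 shares of $114,000: Niko, Torin, and Xander each take $114,000; Teodor's $114,000 share passes to Teodor's issue; Isolde's $114,000 share passes to Isolde's issue.
Teodor's share ($114,000) is divided into 2 shares of $57,000: Ualani and Thandi each take $57,000.
Isolde's share ($114,000) is divided into 3 shares of $38,000: Kenji and Wendel each take $38,000; Ronan's $38,000 share passes to Ronan's issue.
Ronan's share ($38,000) passes entirely to Bruno.

Kenji receives $38,000.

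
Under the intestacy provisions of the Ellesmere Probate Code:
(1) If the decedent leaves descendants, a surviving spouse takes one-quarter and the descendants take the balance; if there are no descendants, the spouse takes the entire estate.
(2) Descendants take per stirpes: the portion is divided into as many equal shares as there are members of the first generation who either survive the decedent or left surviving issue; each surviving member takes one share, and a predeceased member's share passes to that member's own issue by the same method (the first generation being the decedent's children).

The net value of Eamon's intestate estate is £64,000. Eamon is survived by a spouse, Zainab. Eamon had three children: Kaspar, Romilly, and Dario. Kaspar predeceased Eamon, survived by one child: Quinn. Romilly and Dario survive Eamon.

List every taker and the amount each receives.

Zainab takes one-quarter of £64,000 = £16,000. The remaining £48,000 passes to the descendants.
The descendants' portion (£48,000) is divided into 3 shares of £16,000: Romilly and Dario each take £16,000; Kaspar's £16,000 share passes to Kaspar's issue.
Kaspar's share (£16,000) passes entirely to Quinn.

Zainab: £16,000; Quinn: £16,000; Romilly: £16,000; Dario: £16,000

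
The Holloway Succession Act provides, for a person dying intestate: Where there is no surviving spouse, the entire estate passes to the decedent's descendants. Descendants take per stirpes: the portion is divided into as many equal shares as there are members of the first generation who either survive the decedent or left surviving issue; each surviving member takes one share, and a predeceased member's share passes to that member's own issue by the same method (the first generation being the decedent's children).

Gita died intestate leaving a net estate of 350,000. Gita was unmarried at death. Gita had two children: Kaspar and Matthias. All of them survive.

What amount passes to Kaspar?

Kaspar receives 175,000.

The entire 350,000 passes to the descendants.
That amount (350,000) is divided into 2 shares of 175,000: Kaspar and Matthias each take 175,000.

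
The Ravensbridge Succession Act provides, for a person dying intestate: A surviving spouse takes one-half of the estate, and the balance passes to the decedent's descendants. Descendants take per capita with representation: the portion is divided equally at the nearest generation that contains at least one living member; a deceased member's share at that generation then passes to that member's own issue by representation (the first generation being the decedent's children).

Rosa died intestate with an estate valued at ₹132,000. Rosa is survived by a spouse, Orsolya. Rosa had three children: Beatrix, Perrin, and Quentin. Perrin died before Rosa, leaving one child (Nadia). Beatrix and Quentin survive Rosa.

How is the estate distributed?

Orsolya takes one-half of ₹132,000 = ₹66,000. The remaining ₹66,000 passes to the descendants.
The descendants' portion (₹66,000) is divided into 3 shares of ₹22,000: Beatrix and Quentin each take ₹22,000; Perrin's ₹22,000 share passes to Perrin's issue.
Perrin's share (₹22,000) passes entirely to Nadia.

Orsolya: ₹66,000; Beatrix: ₹22,000; Nadia: ₹22,000; Quentin: ₹22,000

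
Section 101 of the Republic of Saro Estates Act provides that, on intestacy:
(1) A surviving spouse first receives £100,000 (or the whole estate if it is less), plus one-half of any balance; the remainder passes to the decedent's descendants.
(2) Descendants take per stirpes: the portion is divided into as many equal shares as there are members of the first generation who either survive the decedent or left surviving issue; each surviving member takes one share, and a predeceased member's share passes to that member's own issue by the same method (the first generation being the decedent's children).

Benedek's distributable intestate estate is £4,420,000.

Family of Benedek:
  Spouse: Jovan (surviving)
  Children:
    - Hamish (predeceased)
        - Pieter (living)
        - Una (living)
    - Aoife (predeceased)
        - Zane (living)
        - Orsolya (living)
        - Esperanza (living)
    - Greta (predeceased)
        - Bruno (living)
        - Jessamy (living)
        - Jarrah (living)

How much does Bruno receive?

Jovan first takes £100,000, leaving a balance of £4,320,000. Jovan then takes one-half of the balance (£2,160,000), for a total of £2,260,000. The remaining £2,160,000 passes to the descendants.
The descendants' portion (£2,160,000) is divided into 3 shares of £720,000: Hamish's £720,000 share passes to Hamish's issue; Aoife's £720,000 share passes to Aoife's issue; Greta's £720,000 share passes to Greta's issue.
Hamish's share (£720,000) is divided into 2 shares of £360,000: Pieter and Una each take £360,000.
Aoife's share (£720,000) is divided into 3 shares of £240,000: Zane, Orsolya, and Esperanza each take £240,000.
Greta's share (£720,000) is divided into 3 shares of £240,000: Bruno, Jessamy, and Jarrah each take £240,000.

Bruno receives £240,000.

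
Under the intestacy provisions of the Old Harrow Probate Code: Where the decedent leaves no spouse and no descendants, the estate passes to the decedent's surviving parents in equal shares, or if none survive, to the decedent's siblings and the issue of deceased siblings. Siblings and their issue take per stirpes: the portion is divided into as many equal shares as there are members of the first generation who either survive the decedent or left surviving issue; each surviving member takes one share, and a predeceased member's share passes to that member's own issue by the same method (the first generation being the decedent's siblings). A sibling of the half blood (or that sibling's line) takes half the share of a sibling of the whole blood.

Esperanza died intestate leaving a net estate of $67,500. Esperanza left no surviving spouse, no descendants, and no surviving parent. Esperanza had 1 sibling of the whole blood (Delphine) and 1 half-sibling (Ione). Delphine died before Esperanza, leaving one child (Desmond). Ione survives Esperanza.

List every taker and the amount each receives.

The entire $67,500 passes to the siblings and their issue.
Counting each half-blood sibling's line as half a unit, there are 3/2 units in $67,500, so one unit is $45,000. Whole-blood lines (Delphine) take $45,000 each; half-blood lines (Ione) take $22,500 each.
Delphine's share ($45,000) passes entirely to Desmond.

Desmond: $45,000; Ione: $22,500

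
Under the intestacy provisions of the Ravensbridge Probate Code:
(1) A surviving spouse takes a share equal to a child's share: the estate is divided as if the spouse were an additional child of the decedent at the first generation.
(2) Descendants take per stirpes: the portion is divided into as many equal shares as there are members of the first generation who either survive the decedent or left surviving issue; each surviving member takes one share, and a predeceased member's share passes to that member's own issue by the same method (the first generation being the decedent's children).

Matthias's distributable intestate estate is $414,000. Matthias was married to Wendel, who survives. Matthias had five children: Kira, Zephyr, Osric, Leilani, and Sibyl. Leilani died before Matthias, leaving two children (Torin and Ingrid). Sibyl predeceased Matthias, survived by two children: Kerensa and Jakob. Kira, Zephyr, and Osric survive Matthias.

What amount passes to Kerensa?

Kerensa receives $34,500.

The spouse counts as an additional share at the children's level, so there are 6 primary shares of $69,000. Wendel takes one such share ($69,000).
The children's combined portion ($345,000) is divided into 5 shares of $69,000: Kira, Zephyr, and Osric each take $69,000; Leilani's $69,000 share passes to Leilani's issue; Sibyl's $69,000 share passes to Sibyl's issue.
Leilani's share ($69,000) is divided into 2 shares of $34,500: Torin and Ingrid each take $34,500.
Sibyl's share ($69,000) is divided into 2 shares of $34,500: Kerensa and Jakob each take $34,500.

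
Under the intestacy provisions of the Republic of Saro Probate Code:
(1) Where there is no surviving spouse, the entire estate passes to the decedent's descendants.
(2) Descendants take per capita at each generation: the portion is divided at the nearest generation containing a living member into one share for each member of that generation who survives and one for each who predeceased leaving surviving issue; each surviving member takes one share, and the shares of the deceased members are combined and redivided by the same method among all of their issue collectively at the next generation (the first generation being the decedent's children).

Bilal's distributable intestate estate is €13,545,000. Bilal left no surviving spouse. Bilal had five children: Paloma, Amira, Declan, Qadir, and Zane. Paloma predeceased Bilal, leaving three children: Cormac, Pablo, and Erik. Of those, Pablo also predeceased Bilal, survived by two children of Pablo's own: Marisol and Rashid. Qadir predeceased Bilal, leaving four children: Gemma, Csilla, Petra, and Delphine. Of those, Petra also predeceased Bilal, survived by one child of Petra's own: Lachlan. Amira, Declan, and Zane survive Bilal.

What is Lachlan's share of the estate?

The entire €13,545,000 passes to the descendants.
That amount (€13,545,000) is divided at the children's generation into 5 shares of €2,709,000. Amira, Declan, and Zane each take €2,709,000. The 2 shares of the deceased (Paloma and Qadir) are combined into a pool of €5,418,000.
That pool (€5,418,000) is divided at the grandchildren's generation into 7 shares of €774,000. Cormac, Erik, Gemma, Csilla, and Delphine each take €774,000. The 2 shares of the deceased (Pablo and Petra) are combined into a pool of €1,548,000.
That pool (€1,548,000) is divided at the great-grandchildren's generation equally among Marisol, Rashid, and Lachlan: €516,000 each.

Lachlan receives €516,000.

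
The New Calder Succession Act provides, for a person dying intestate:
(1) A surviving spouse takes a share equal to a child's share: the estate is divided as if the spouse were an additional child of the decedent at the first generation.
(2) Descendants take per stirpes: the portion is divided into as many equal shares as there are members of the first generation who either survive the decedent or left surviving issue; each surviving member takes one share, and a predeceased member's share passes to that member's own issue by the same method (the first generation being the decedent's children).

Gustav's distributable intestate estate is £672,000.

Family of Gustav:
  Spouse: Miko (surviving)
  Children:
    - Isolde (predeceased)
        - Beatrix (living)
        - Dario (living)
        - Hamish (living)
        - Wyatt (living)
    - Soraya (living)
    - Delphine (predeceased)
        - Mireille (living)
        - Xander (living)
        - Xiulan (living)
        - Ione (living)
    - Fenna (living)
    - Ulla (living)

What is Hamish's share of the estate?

Hamish receives £28,000.

The spouse counts as an additional share at the children's level, so there are 6 primary shares of £112,000. Miko takes one such share (£112,000).
The children's combined portion (£560,000) is divided into 5 shares of £112,000: Soraya, Fenna, and Ulla each take £112,000; Isolde's £112,000 share passes to Isolde's issue; Delphine's £112,000 share passes to Delphine's issue.
Isolde's share (£112,000) is divided into 4 shares of £28,000: Beatrix, Dario, Hamish, and Wyatt each take £28,000.
Delphine's share (£112,000) is divided into 4 shares of £28,000: Mireille, Xander, Xiulan, and Ione each take £28,000.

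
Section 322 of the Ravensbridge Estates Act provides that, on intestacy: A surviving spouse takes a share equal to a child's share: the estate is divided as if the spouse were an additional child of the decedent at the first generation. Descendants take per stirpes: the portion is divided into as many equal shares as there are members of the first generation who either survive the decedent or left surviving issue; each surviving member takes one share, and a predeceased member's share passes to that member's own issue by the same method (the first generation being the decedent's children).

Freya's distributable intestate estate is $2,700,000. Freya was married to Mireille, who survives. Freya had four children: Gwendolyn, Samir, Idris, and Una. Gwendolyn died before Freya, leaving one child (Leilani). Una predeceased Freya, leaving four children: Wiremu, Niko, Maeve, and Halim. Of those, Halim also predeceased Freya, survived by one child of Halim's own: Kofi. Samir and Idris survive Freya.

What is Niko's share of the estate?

The spouse counts as an additional share at the children's level, so there are 5 primary shares of $540,000. Mireille takes one such share ($540,000).
The children's combined portion ($2,160,000) is divided into 4 shares of $540,000: Samir and Idris each take $540,000; Gwendolyn's $540,000 share passes to Gwendolyn's issue; Una's $540,000 share passes to Una's issue.
Gwendolyn's share ($540,000) passes entirely to Leilani.
Una's share ($540,000) is divided into 4 shares of $135,000: Wiremu, Niko, and Maeve each take $135,000; Halim's $135,000 share passes to Halim's issue.
Halim's share ($135,000) passes entirely to Kofi.

Niko receives $135,000.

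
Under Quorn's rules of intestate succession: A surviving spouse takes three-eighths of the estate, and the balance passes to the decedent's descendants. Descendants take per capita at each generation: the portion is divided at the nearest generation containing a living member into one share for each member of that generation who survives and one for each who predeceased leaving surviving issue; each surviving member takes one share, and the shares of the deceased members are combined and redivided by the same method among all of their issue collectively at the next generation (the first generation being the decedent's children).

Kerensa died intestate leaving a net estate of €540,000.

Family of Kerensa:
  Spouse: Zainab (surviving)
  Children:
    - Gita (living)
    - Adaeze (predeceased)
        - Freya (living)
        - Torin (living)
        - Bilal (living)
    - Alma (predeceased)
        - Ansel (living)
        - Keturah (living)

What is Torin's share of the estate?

Zainab takes three-eighths of €540,000 = €202,500. The remaining €337,500 passes to the descendants.
The descendants' portion (€337,500) is divided at the children's generation into 3 shares of €112,500. Gita takes €112,500. The 2 shares of the deceased (Adaeze and Alma) are combined into a pool of €225,000.
That pool (€225,000) is divided at the grandchildren's generation equally among Freya, Torin, Bilal, Ansel, and Keturah: €45,000 each.

Torin receives €45,000.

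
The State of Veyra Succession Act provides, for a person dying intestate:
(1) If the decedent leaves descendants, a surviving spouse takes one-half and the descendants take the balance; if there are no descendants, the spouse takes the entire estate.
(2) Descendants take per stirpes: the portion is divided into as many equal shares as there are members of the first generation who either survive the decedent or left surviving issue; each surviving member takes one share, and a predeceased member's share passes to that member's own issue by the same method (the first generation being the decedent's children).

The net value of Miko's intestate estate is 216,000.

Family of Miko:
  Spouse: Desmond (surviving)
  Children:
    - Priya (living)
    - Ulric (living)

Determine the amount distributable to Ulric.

Ulric receives 54,000.

Desmond takes one-half of 216,000 = 108,000. The remaining 108,000 passes to the descendants.
The descendants' portion (108,000) is divided into 2 shares of 54,000: Priya and Ulric each take 54,000.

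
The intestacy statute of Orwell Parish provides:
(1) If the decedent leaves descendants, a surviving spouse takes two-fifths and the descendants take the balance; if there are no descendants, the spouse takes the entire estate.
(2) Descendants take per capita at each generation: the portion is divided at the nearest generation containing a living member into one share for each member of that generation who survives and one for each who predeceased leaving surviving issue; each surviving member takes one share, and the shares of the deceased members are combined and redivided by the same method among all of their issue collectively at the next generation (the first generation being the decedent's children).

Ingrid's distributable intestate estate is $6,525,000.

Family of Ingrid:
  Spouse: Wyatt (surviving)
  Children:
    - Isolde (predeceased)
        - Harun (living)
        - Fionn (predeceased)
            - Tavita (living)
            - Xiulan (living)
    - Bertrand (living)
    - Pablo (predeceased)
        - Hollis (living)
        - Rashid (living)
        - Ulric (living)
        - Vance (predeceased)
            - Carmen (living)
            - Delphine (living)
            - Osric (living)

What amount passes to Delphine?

Wyatt takes two-fifths of $6,525,000 = $2,610,000. The remaining $3,915,000 passes to the descendants.
The descendants' portion ($3,915,000) is divided at the children's generation into 3 shares of $1,305,000. Bertrand takes $1,305,000. The 2 shares of the deceased (Isolde and Pablo) are combined into a pool of $2,610,000.
That pool ($2,610,000) is divided at the grandchildren's generation into 6 shares of $435,000. Harun, Hollis, Rashid, and Ulric each take $435,000. The 2 shares of the deceased (Fionn and Vance) are combined into a pool of $870,000.
That pool ($870,000) is divided at the great-grandchildren's generation equally among Tavita, Xiulan, Carmen, Delphine, and Osric: $174,000 each.

Delphine receives $174,000.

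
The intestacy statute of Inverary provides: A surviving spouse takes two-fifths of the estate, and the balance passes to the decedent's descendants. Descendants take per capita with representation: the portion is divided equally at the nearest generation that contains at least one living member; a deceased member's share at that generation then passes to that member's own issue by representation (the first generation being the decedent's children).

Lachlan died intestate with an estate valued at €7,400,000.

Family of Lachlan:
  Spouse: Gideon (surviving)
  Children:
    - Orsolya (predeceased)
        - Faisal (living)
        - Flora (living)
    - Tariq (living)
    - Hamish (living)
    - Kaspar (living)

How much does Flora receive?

Gideon takes two-fifths of €7,400,000 = €2,960,000. The remaining €4,440,000 passes to the descendants.
The descendants' portion (€4,440,000) is divided into 4 shares of €1,110,000: Tariq, Hamish, and Kaspar each take €1,110,000; Orsolya's €1,110,000 share passes to Orsolya's issue.
Orsolya's share (€1,110,000) is divided into 2 shares of €555,000: Faisal and Flora each take €555,000.

Flora receives €555,000.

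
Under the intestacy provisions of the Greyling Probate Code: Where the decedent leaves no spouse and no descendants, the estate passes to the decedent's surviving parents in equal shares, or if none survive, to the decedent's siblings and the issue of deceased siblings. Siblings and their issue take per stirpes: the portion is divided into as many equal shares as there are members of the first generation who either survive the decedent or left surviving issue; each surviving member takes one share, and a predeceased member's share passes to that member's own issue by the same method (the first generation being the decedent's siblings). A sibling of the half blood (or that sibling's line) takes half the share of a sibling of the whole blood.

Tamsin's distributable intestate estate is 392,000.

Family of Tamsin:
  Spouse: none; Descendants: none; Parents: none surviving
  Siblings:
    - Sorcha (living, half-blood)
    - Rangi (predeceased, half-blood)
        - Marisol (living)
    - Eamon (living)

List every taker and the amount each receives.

Sorcha: 98,000; Marisol: 98,000; Eamon: 196,000

The entire 392,000 passes to the siblings and their issue.
Counting each half-blood sibling's line as half a unit, there are 2 units in 392,000, so one unit is 196,000. Whole-blood lines (Eamon) take 196,000 each; half-blood lines (Sorcha and Rangi) take 98,000 each.
Rangi's share (98,000) passes entirely to Marisol.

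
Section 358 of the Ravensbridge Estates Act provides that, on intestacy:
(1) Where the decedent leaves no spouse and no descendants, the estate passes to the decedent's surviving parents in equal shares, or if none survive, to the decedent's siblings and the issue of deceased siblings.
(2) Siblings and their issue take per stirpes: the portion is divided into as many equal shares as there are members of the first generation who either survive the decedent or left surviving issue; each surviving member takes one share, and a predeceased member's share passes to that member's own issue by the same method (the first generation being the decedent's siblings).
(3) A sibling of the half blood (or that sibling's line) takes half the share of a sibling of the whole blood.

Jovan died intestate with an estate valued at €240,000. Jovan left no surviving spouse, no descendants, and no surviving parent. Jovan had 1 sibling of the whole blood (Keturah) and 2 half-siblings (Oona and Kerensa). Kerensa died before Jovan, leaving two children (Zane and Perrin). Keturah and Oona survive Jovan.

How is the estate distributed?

The entire €240,000 passes to the siblings and their issue.
Counting each half-blood sibling's line as half a unit, there are 2 units in €240,000, so one unit is €120,000. Whole-blood lines (Keturah) take €120,000 each; half-blood lines (Oona and Kerensa) take €60,000 each.
Kerensa's share (€60,000) is divided into 2 shares of €30,000: Zane and Perrin each take €30,000.

Keturah: €120,000; Oona: €60,000; Zane: €30,000; Perrin: €30,000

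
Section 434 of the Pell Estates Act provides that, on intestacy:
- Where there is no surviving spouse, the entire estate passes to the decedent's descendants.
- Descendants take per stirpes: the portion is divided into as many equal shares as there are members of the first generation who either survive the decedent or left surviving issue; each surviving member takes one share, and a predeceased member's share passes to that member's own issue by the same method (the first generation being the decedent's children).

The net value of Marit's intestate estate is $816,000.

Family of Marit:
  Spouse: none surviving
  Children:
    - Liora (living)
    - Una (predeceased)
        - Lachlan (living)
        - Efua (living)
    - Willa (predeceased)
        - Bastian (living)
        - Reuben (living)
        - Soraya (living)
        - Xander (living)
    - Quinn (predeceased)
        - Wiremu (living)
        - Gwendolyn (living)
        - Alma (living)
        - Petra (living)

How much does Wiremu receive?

The entire $816,000 passes to the descendants.
That amount ($816,000) is divided into 4 shares of $204,000: Liora takes $204,000; Una's $204,000 share passes to Una's issue; Willa's $204,000 share passes to Willa's issue; Quinn's $204,000 share passes to Quinn's issue.
Una's share ($204,000) is divided into 2 shares of $102,000: Lachlan and Efua each take $102,000.
Willa's share ($204,000) is divided into 4 shares of $51,000: Bastian, Reuben, Soraya, and Xander each take $51,000.
Quinn's share ($204,000) is divided into 4 shares of $51,000: Wiremu, Gwendolyn, Alma, and Petra each take $51,000.

Wiremu receives $51,000.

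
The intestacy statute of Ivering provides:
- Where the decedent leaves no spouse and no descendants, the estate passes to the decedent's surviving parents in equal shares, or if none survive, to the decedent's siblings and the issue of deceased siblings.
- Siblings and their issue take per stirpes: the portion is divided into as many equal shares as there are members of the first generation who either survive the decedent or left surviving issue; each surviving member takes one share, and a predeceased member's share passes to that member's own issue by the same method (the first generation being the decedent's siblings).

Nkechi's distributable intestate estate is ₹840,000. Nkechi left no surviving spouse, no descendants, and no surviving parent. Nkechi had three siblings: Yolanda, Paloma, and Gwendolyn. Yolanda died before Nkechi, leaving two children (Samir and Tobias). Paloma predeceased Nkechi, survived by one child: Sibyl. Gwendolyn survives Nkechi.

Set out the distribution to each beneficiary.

The entire ₹840,000 passes to the siblings and their issue.
That amount (₹840,000) is divided into 3 shares of ₹280,000: Gwendolyn takes ₹280,000; Yolanda's ₹280,000 share passes to Yolanda's issue; Paloma's ₹280,000 share passes to Paloma's issue.
Yolanda's share (₹280,000) is divided into 2 shares of ₹140,000: Samir and Tobias each take ₹140,000.
Paloma's share (₹280,000) passes entirely to Sibyl.

Samir: ₹140,000; Tobias: ₹140,000; Sibyl: ₹280,000; Gwendolyn: ₹280,000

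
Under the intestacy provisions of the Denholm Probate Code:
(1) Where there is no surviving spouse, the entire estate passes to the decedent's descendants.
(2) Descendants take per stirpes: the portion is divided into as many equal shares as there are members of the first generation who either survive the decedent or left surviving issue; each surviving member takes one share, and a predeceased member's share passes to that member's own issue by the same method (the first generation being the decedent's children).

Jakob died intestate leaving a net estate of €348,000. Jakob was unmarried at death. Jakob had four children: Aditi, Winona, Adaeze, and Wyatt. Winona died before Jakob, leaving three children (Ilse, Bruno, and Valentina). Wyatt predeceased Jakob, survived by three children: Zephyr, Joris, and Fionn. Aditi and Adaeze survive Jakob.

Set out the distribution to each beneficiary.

Aditi: €87,000; Ilse: €29,000; Bruno: €29,000; Valentina: €29,000; Adaeze: €87,000; Zephyr: €29,000; Joris: €29,000; Fionn: €29,000

The entire €348,000 passes to the descendants.
That amount (€348,000) is divided into 4 shares of €87,000: Aditi and Adaeze each take €87,000; Winona's €87,000 share passes to Winona's issue; Wyatt's €87,000 share passes to Wyatt's issue.
Winona's share (€87,000) is divided into 3 shares of €29,000: Ilse, Bruno, and Valentina each take €29,000.
Wyatt's share (€87,000) is divided into 3 shares of €29,000: Zephyr, Joris, and Fionn each take €29,000.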